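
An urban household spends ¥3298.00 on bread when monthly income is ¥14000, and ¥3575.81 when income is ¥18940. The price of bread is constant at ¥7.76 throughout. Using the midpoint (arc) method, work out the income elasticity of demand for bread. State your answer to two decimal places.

0.27

With a constant price, Q₁ = 3298.00/7.76 = 425.000 and Q₂ = 3575.81/7.76 = 460.800 (equivalently, work directly with expenditure since P cancels).
Midpoint %ΔQ = (3575.81 − 3298.00)/3436.91 = 0.08083; midpoint %ΔI = (18940 − 14000)/16470 = 0.29994.
η = 0.08083 / 0.29994 = 0.27.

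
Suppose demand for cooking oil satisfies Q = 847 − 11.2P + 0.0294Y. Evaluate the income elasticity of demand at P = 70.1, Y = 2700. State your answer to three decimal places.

0.562

At P = 70.1, Y = 2700: Q = 141.260.
Holding P constant, ∂Q/∂Y = 0.0294.
η_Y = (∂Q/∂Y)·(Y/Q) = 0.0294 × (2700/141.260) = 0.562.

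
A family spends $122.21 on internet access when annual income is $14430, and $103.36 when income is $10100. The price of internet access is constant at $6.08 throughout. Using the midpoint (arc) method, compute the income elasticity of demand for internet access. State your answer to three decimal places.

With a constant price, Q₁ = 122.21/6.08 = 20.100 and Q₂ = 103.36/6.08 = 17.000 (equivalently, work directly with expenditure since P cancels).
Midpoint %ΔQ = (103.36 − 122.21)/112.79 = -0.16713; midpoint %ΔI = (10100 − 14430)/12265 = -0.35304.
η = -0.16713 / -0.35304 = 0.473.

0.473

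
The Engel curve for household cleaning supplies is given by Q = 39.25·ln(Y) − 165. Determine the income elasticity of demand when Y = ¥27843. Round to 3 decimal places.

0.166

At Y = 27843: Q = 236.698.
dQ/dY = 39.25/Y = 0.00140969 at this income.
η = (dQ/dY)·(Y/Q) = 0.00140969 × (27843/236.698) = 0.166.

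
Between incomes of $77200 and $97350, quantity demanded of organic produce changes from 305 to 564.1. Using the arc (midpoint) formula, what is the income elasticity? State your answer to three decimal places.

2.583

ΔQ = 564.1 − 305 = 259.1; midpoint Q̄ = (305 + 564.1)/2 = 434.55.
ΔI = 97350 − 77200 = 20150; midpoint Ī = (77200 + 97350)/2 = 87275.
η = (ΔQ/Q̄) ÷ (ΔI/Ī) = (259.1/434.55) ÷ (20150/87275) = 2.583.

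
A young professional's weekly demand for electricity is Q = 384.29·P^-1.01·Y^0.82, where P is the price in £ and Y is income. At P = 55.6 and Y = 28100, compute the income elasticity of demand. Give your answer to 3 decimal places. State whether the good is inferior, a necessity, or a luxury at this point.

For a multiplicative demand Q = A·P^α·Y^β, the income elasticity is β everywhere.
Here β = 0.82, so η = 0.820.
Since 0 < η < 1, this is a necessity.

0.820 (necessity)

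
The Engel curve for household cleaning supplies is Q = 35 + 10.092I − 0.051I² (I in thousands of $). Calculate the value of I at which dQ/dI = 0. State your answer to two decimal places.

98.94

dQ/dI = 10.092 − 0.102I.
The good is inferior where dQ/dI < 0. Setting dQ/dI = 0 gives I = 10.092 / 0.102 = 98.94.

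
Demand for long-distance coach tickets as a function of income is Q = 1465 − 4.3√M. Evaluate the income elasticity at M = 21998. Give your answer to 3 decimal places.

At M = 21998: Q = 827.236.
dQ/dM = -4.3/(2√M) = -0.014496 at this income.
η = (dQ/dM)·(M/Q) = -0.014496 × (21998/827.236) = -0.385.

-0.385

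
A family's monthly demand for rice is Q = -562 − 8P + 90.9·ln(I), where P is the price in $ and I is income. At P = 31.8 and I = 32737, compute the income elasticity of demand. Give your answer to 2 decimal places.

0.71

At P = 31.8, I = 32737: Q = 128.620.
Holding P constant, ∂Q/∂I = 90.9/I = 0.00277667.
η_I = (∂Q/∂I)·(I/Q) = 0.00277667 × (32737/128.620) = 0.71.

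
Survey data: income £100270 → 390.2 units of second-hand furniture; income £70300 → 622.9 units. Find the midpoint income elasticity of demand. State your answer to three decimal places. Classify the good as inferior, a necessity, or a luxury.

-1.307 (inferior good)

ΔQ = 622.9 − 390.2 = 232.7; midpoint Q̄ = (390.2 + 622.9)/2 = 506.55.
ΔI = 70300 − 100270 = -29970; midpoint Ī = (100270 + 70300)/2 = 85285.
η = (ΔQ/Q̄) ÷ (ΔI/Ī) = (232.7/506.55) ÷ (-29970/85285) = -1.307.
η < 0 ⇒ inferior good.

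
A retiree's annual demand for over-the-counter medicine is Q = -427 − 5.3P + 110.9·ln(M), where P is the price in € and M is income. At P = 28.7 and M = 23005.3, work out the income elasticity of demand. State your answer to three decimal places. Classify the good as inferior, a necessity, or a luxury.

At P = 28.7, M = 23005.3: Q = 534.712.
Holding P constant, ∂Q/∂M = 110.9/M = 0.00482063.
η_M = (∂Q/∂M)·(M/Q) = 0.00482063 × (23005.3/534.712) = 0.207.
Since 0 < η < 1, this is a necessity.

0.207 (necessity)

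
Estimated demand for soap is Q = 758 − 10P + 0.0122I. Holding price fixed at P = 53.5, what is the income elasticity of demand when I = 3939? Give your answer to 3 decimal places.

At P = 53.5, I = 3939: Q = 271.056.
Holding P constant, ∂Q/∂I = 0.0122.
η_I = (∂Q/∂I)·(I/Q) = 0.0122 × (3939/271.056) = 0.177.

0.177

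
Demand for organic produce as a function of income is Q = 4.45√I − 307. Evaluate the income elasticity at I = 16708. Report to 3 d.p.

At I = 16708: Q = 268.204.
dQ/dI = 4.45/(2√I) = 0.0172134 at this income.
η = (dQ/dI)·(I/Q) = 0.0172134 × (16708/268.204) = 1.072.

1.072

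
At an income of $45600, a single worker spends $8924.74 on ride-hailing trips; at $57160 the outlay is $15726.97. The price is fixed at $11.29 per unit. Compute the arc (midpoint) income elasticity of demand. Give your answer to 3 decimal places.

2.453

With a constant price, Q₁ = 8924.74/11.29 = 790.500 and Q₂ = 15726.97/11.29 = 1393.000 (equivalently, work directly with expenditure since P cancels).
Midpoint %ΔQ = (15726.97 − 8924.74)/12325.86 = 0.55187; midpoint %ΔI = (57160 − 45600)/51380 = 0.22499.
η = 0.55187 / 0.22499 = 2.453.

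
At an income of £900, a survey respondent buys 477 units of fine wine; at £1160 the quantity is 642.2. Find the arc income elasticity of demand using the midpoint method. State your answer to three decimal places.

ΔQ = 642.2 − 477 = 165.2; midpoint Q̄ = (477 + 642.2)/2 = 559.6.
ΔI = 1160 − 900 = 260; midpoint Ī = (900 + 1160)/2 = 1030.
η = (ΔQ/Q̄) ÷ (ΔI/Ī) = (165.2/559.6) ÷ (260/1030) = 1.169.

1.169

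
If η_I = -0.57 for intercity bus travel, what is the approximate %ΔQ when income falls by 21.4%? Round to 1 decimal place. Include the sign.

12.2%

%ΔQ ≈ η × %ΔI = -0.57 × (-21.4%) = 12.2%.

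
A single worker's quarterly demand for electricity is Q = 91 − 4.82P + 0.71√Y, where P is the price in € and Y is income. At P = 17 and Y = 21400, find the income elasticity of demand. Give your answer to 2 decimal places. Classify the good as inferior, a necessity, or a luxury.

0.46 (necessity)

At P = 17, Y = 21400: Q = 112.924.
Holding P constant, ∂Q/∂Y = 0.71/(2√Y) = 0.00242673.
η_Y = (∂Q/∂Y)·(Y/Q) = 0.00242673 × (21400/112.924) = 0.46.
Since 0 < η < 1, this is a necessity.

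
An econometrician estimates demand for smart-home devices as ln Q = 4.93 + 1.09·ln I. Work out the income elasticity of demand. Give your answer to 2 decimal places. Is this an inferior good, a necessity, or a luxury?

1.09 (luxury)

In a log-linear demand, the coefficient on ln I is the income elasticity.
So η = 1.09.
η > 1 ⇒ luxury.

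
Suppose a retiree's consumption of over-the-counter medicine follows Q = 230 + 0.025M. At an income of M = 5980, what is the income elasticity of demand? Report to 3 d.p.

At M = 5980: Q = 379.500.
dQ/dM = 0.025.
η = (dQ/dM)·(M/Q) = 0.025 × (5980/379.500) = 0.394.

0.394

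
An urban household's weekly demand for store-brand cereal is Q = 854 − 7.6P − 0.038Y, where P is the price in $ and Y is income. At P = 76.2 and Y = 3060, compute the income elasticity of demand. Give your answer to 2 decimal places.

-0.73

At P = 76.2, Y = 3060: Q = 158.600.
Holding P constant, ∂Q/∂Y = −0.038.
η_Y = (∂Q/∂Y)·(Y/Q) = -0.038 × (3060/158.600) = -0.73.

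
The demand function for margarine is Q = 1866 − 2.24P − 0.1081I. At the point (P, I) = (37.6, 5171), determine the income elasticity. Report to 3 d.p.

-0.457

At P = 37.6, I = 5171: Q = 1222.791.
Holding P constant, ∂Q/∂I = −0.1081.
η_I = (∂Q/∂I)·(I/Q) = -0.1081 × (5171/1222.791) = -0.457.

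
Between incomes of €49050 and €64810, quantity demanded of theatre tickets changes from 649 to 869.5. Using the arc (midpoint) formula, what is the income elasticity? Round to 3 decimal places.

1.049

ΔQ = 869.5 − 649 = 220.5; midpoint Q̄ = (649 + 869.5)/2 = 759.25.
ΔI = 64810 − 49050 = 15760; midpoint Ī = (49050 + 64810)/2 = 56930.
η = (ΔQ/Q̄) ÷ (ΔI/Ī) = (220.5/759.25) ÷ (15760/56930) = 1.049.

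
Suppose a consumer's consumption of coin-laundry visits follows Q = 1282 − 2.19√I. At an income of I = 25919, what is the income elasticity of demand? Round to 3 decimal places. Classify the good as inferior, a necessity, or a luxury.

-0.190 (inferior good)

At I = 25919: Q = 929.424.
dQ/dI = -2.19/(2√I) = -0.0068015 at this income.
η = (dQ/dI)·(I/Q) = -0.0068015 × (25919/929.424) = -0.190.
Since η < 0, the good is an inferior good.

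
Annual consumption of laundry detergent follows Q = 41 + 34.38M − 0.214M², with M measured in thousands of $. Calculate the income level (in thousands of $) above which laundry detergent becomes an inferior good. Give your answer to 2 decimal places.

dQ/dM = 34.38 − 0.428M.
The good is inferior where dQ/dM < 0. Setting dQ/dM = 0 gives M = 34.38 / 0.428 = 80.33.

80.33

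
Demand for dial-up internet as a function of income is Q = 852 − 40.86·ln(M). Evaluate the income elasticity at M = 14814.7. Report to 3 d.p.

At M = 14814.7: Q = 459.606.
dQ/dM = -40.86/M = -0.00275807 at this income.
η = (dQ/dM)·(M/Q) = -0.00275807 × (14814.7/459.606) = -0.089.

-0.089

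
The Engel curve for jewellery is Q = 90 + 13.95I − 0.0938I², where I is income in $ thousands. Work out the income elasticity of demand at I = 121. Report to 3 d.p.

At I = 121: Q = 404.6242.
dQ/dI = 13.95 − 0.1876I = -8.74960.
η = (dQ/dI)·(I/Q) = -8.74960 × (121/404.6242) = -2.617.

-2.617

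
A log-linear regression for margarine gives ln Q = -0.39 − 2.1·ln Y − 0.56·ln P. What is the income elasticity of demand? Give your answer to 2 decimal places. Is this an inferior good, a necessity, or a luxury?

-2.10 (inferior good)

In a log-linear demand, the coefficient on ln Y is the income elasticity.
So η = -2.10.
η < 0 ⇒ inferior good.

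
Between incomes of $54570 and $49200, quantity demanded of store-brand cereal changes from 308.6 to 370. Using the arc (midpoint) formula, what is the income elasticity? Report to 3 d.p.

ΔQ = 370 − 308.6 = 61.4; midpoint Q̄ = (308.6 + 370)/2 = 339.3.
ΔI = 49200 − 54570 = -5370; midpoint Ī = (54570 + 49200)/2 = 51885.
η = (ΔQ/Q̄) ÷ (ΔI/Ī) = (61.4/339.3) ÷ (-5370/51885) = -1.748.

-1.748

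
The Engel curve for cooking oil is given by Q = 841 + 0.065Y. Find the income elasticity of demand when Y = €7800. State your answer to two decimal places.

At Y = 7800: Q = 1348.000.
dQ/dY = 0.065.
η = (dQ/dY)·(Y/Q) = 0.065 × (7800/1348.000) = 0.38.

0.38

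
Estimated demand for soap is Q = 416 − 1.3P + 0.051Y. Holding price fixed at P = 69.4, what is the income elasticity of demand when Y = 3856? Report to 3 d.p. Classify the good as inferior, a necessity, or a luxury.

0.376 (necessity)

At P = 69.4, Y = 3856: Q = 522.436.
Holding P constant, ∂Q/∂Y = 0.051.
η_Y = (∂Q/∂Y)·(Y/Q) = 0.051 × (3856/522.436) = 0.376.
Since 0 < η < 1, this is a necessity.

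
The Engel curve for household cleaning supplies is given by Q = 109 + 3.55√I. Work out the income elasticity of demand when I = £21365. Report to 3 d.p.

0.413

At I = 21365: Q = 627.895.
dQ/dI = 3.55/(2√I) = 0.0121436 at this income.
η = (dQ/dI)·(I/Q) = 0.0121436 × (21365/627.895) = 0.413.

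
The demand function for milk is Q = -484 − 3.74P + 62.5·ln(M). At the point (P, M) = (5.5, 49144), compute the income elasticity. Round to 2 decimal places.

0.37

At P = 5.5, M = 49144: Q = 170.587.
Holding P constant, ∂Q/∂M = 62.5/M = 0.00127177.
η_M = (∂Q/∂M)·(M/Q) = 0.00127177 × (49144/170.587) = 0.37.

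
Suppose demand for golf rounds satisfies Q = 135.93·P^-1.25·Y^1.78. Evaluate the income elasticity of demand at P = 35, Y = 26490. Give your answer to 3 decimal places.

1.780

For a multiplicative demand Q = A·P^α·Y^β, the income elasticity is β everywhere.
Here β = 1.78, so η = 1.780.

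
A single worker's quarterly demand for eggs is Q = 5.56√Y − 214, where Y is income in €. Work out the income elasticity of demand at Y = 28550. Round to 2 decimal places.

0.65

At Y = 28550: Q = 725.459.
dQ/dY = 5.56/(2√Y) = 0.0164529 at this income.
η = (dQ/dY)·(Y/Q) = 0.0164529 × (28550/725.459) = 0.65.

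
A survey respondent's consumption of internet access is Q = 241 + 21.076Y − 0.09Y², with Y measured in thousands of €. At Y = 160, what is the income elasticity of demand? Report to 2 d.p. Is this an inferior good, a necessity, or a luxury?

At Y = 160: Q = 1309.1600.
dQ/dY = 21.076 − 0.18Y = -7.72400.
η = (dQ/dY)·(Y/Q) = -7.72400 × (160/1309.1600) = -0.94.
η < 0 ⇒ inferior good.

-0.94 (inferior good)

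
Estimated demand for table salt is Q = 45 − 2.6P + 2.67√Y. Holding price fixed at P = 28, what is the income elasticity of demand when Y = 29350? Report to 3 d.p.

At P = 28, Y = 29350: Q = 429.620.
Holding P constant, ∂Q/∂Y = 2.67/(2√Y) = 0.00779251.
η_Y = (∂Q/∂Y)·(Y/Q) = 0.00779251 × (29350/429.620) = 0.532.

0.532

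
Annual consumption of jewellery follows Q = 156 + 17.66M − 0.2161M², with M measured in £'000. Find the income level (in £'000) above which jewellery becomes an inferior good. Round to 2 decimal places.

dQ/dM = 17.66 − 0.4322M.
The good is inferior where dQ/dM < 0. Setting dQ/dM = 0 gives M = 17.66 / 0.4322 = 40.86.

40.86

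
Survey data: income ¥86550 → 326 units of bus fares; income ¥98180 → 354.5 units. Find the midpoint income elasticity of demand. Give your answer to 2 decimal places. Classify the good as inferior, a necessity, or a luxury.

ΔQ = 354.5 − 326 = 28.5; midpoint Q̄ = (326 + 354.5)/2 = 340.25.
ΔI = 98180 − 86550 = 11630; midpoint Ī = (86550 + 98180)/2 = 92365.
η = (ΔQ/Q̄) ÷ (ΔI/Ī) = (28.5/340.25) ÷ (11630/92365) = 0.67.
0 < η < 1 ⇒ necessity.

0.67 (necessity)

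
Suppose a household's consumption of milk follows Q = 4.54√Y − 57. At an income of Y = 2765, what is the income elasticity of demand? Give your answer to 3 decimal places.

0.657

At Y = 2765: Q = 181.728.
dQ/dY = 4.54/(2√Y) = 0.0431696 at this income.
η = (dQ/dY)·(Y/Q) = 0.0431696 × (2765/181.728) = 0.657.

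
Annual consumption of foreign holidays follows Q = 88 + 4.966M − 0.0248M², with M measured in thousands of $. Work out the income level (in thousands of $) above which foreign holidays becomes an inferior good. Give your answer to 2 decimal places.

dQ/dM = 4.966 − 0.0496M.
The good is inferior where dQ/dM < 0. Setting dQ/dM = 0 gives M = 4.966 / 0.0496 = 100.12.

100.12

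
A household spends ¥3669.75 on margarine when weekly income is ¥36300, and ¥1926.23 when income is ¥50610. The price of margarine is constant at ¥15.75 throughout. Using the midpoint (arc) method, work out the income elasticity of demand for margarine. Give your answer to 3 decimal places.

With a constant price, Q₁ = 3669.75/15.75 = 233.000 and Q₂ = 1926.23/15.75 = 122.300 (equivalently, work directly with expenditure since P cancels).
Midpoint %ΔQ = (1926.23 − 3669.75)/2797.99 = -0.62313; midpoint %ΔI = (50610 − 36300)/43455 = 0.32931.
η = -0.62313 / 0.32931 = -1.892.

-1.892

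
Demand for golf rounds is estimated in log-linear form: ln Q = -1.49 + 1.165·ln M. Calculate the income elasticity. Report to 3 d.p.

In a log-linear demand, the coefficient on ln M is the income elasticity.
So η = 1.165.

1.165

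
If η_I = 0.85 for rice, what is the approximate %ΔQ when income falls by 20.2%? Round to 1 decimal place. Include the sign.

%ΔQ ≈ η × %ΔI = 0.85 × (-20.2%) = -17.2%.

-17.2%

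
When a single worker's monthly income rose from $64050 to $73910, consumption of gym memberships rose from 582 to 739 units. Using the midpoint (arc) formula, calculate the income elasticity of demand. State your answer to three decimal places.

1.663

ΔQ = 739 − 582 = 157; midpoint Q̄ = (582 + 739)/2 = 660.5.
ΔI = 73910 − 64050 = 9860; midpoint Ī = (64050 + 73910)/2 = 68980.
η = (ΔQ/Q̄) ÷ (ΔI/Ī) = (157/660.5) ÷ (9860/68980) = 1.663.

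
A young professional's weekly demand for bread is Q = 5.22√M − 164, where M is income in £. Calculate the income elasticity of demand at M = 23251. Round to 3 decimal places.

At M = 23251: Q = 631.960.
dQ/dM = 5.22/(2√M) = 0.0171167 at this income.
η = (dQ/dM)·(M/Q) = 0.0171167 × (23251/631.960) = 0.630.

0.630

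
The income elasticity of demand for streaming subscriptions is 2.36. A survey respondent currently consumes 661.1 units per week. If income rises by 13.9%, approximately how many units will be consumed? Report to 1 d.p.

878.0

%ΔQ ≈ η × %ΔI = 2.36 × 13.9% = 32.804%.
New Q ≈ 661.1 × (1 + 0.32804) = 878.0.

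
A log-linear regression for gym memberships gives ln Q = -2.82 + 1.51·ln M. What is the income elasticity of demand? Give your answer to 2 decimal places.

In a log-linear demand, the coefficient on ln M is the income elasticity.
So η = 1.51.

1.51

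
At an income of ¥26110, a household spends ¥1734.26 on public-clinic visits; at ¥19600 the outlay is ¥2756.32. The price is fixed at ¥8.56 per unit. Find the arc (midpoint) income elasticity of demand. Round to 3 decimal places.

With a constant price, Q₁ = 1734.26/8.56 = 202.600 and Q₂ = 2756.32/8.56 = 322.000 (equivalently, work directly with expenditure since P cancels).
Midpoint %ΔQ = (2756.32 − 1734.26)/2245.29 = 0.45520; midpoint %ΔI = (19600 − 26110)/22855 = -0.28484.
η = 0.45520 / -0.28484 = -1.598.

-1.598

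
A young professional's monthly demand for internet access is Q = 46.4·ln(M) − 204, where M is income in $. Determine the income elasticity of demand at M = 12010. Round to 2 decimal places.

At M = 12010: Q = 231.858.
dQ/dM = 46.4/M = 0.00386345 at this income.
η = (dQ/dM)·(M/Q) = 0.00386345 × (12010/231.858) = 0.20.

0.20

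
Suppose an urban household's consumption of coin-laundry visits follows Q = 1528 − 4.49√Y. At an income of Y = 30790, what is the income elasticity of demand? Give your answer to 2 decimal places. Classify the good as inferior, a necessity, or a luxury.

-0.53 (inferior good)

At Y = 30790: Q = 740.136.
dQ/dY = -4.49/(2√Y) = -0.0127942 at this income.
η = (dQ/dY)·(Y/Q) = -0.0127942 × (30790/740.136) = -0.53.
Since η < 0, the good is an inferior good.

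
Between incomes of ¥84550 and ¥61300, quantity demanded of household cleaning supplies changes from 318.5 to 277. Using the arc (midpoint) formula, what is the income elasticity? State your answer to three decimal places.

0.437

ΔQ = 277 − 318.5 = -41.5; midpoint Q̄ = (318.5 + 277)/2 = 297.75.
ΔI = 61300 − 84550 = -23250; midpoint Ī = (84550 + 61300)/2 = 72925.
η = (ΔQ/Q̄) ÷ (ΔI/Ī) = (-41.5/297.75) ÷ (-23250/72925) = 0.437.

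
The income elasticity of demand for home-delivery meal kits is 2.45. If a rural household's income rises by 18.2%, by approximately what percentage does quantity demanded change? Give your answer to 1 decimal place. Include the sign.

%ΔQ ≈ η × %ΔI = 2.45 × 18.2% = 44.6%.

44.6%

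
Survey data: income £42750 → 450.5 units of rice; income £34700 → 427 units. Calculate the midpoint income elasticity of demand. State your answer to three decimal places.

ΔQ = 427 − 450.5 = -23.5; midpoint Q̄ = (450.5 + 427)/2 = 438.75.
ΔI = 34700 − 42750 = -8050; midpoint Ī = (42750 + 34700)/2 = 38725.
η = (ΔQ/Q̄) ÷ (ΔI/Ī) = (-23.5/438.75) ÷ (-8050/38725) = 0.258.

0.258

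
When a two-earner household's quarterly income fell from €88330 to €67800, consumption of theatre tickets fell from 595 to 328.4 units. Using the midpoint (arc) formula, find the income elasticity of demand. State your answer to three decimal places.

2.196

ΔQ = 328.4 − 595 = -266.6; midpoint Q̄ = (595 + 328.4)/2 = 461.7.
ΔI = 67800 − 88330 = -20530; midpoint Ī = (88330 + 67800)/2 = 78065.
η = (ΔQ/Q̄) ÷ (ΔI/Ī) = (-266.6/461.7) ÷ (-20530/78065) = 2.196.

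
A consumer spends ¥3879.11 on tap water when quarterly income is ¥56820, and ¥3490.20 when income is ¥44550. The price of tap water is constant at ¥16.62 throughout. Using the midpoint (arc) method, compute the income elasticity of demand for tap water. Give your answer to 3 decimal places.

0.436

With a constant price, Q₁ = 3879.11/16.62 = 233.400 and Q₂ = 3490.20/16.62 = 210.000 (equivalently, work directly with expenditure since P cancels).
Midpoint %ΔQ = (3490.20 − 3879.11)/3684.66 = -0.10555; midpoint %ΔI = (44550 − 56820)/50685 = -0.24208.
η = -0.10555 / -0.24208 = 0.436.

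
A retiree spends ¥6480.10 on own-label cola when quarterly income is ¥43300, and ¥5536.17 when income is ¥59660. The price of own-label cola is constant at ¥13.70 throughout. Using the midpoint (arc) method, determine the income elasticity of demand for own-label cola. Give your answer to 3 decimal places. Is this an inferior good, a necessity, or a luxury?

-0.494 (inferior good)

With a constant price, Q₁ = 6480.10/13.70 = 473.000 and Q₂ = 5536.17/13.70 = 404.100 (equivalently, work directly with expenditure since P cancels).
Midpoint %ΔQ = (5536.17 − 6480.10)/6008.14 = -0.15711; midpoint %ΔI = (59660 − 43300)/51480 = 0.31779.
η = -0.15711 / 0.31779 = -0.494.
η < 0 ⇒ inferior good.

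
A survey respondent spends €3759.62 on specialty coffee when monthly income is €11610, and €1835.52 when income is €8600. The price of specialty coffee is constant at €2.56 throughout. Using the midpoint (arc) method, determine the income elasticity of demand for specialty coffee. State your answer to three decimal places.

With a constant price, Q₁ = 3759.62/2.56 = 1468.602 and Q₂ = 1835.52/2.56 = 717.000 (equivalently, work directly with expenditure since P cancels).
Midpoint %ΔQ = (1835.52 − 3759.62)/2797.57 = -0.68778; midpoint %ΔI = (8600 − 11610)/10105 = -0.29787.
η = -0.68778 / -0.29787 = 2.309.

2.309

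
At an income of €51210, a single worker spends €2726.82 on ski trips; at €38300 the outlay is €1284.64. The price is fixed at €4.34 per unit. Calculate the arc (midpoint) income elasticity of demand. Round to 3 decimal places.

2.493

With a constant price, Q₁ = 2726.82/4.34 = 628.300 and Q₂ = 1284.64/4.34 = 296.000 (equivalently, work directly with expenditure since P cancels).
Midpoint %ΔQ = (1284.64 − 2726.82)/2005.73 = -0.71903; midpoint %ΔI = (38300 − 51210)/44755 = -0.28846.
η = -0.71903 / -0.28846 = 2.493.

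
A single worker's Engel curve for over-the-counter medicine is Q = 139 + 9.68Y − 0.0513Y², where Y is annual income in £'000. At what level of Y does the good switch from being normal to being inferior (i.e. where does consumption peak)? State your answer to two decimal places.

dQ/dY = 9.68 − 0.1026Y.
The good is inferior where dQ/dY < 0. Setting dQ/dY = 0 gives Y = 9.68 / 0.1026 = 94.35.

94.35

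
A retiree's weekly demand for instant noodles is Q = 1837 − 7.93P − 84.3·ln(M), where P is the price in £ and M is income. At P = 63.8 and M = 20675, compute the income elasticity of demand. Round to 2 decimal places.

-0.17

At P = 63.8, M = 20675: Q = 493.404.
Holding P constant, ∂Q/∂M = -84.3/M = -0.00407739.
η_M = (∂Q/∂M)·(M/Q) = -0.00407739 × (20675/493.404) = -0.17.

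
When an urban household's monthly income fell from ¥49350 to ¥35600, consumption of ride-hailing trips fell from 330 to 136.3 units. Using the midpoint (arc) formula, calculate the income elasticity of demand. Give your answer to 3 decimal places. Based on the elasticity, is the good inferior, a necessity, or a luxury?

ΔQ = 136.3 − 330 = -193.7; midpoint Q̄ = (330 + 136.3)/2 = 233.15.
ΔI = 35600 − 49350 = -13750; midpoint Ī = (49350 + 35600)/2 = 42475.
η = (ΔQ/Q̄) ÷ (ΔI/Ī) = (-193.7/233.15) ÷ (-13750/42475) = 2.566.
η > 1 ⇒ luxury.

2.566 (luxury)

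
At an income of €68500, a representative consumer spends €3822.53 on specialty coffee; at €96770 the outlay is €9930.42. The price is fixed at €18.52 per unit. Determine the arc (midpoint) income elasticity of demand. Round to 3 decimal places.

2.596

With a constant price, Q₁ = 3822.53/18.52 = 206.400 and Q₂ = 9930.42/18.52 = 536.200 (equivalently, work directly with expenditure since P cancels).
Midpoint %ΔQ = (9930.42 − 3822.53)/6876.48 = 0.88823; midpoint %ΔI = (96770 − 68500)/82635 = 0.34211.
η = 0.88823 / 0.34211 = 2.596.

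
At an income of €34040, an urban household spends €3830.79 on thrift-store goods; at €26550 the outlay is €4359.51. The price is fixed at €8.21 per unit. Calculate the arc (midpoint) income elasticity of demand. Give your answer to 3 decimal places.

-0.522

With a constant price, Q₁ = 3830.79/8.21 = 466.600 and Q₂ = 4359.51/8.21 = 531.000 (equivalently, work directly with expenditure since P cancels).
Midpoint %ΔQ = (4359.51 − 3830.79)/4095.15 = 0.12911; midpoint %ΔI = (26550 − 34040)/30295 = -0.24724.
η = 0.12911 / -0.24724 = -0.522.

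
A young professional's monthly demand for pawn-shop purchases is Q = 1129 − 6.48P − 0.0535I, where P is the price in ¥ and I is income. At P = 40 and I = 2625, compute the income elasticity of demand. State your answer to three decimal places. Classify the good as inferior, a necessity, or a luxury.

-0.193 (inferior good)

At P = 40, I = 2625: Q = 729.363.
Holding P constant, ∂Q/∂I = −0.0535.
η_I = (∂Q/∂I)·(I/Q) = -0.0535 × (2625/729.363) = -0.193.
Since η < 0, this is an inferior good.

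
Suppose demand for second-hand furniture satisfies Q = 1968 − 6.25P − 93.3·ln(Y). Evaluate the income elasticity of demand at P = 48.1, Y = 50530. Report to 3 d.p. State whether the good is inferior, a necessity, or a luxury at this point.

-0.142 (inferior good)

At P = 48.1, Y = 50530: Q = 656.906.
Holding P constant, ∂Q/∂Y = -93.3/Y = -0.00184643.
η_Y = (∂Q/∂Y)·(Y/Q) = -0.00184643 × (50530/656.906) = -0.142.
Since η < 0, this is an inferior good.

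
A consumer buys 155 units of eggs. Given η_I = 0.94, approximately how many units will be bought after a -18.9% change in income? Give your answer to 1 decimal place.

%ΔQ ≈ η × %ΔI = 0.94 × (-18.9%) = -17.766%.
New Q ≈ 155 × (1 − 0.17766) = 127.5.

127.5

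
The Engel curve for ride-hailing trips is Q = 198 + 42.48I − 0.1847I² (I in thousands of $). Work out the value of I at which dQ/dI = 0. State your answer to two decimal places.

115.00

dQ/dI = 42.48 − 0.3694I.
The good is inferior where dQ/dI < 0. Setting dQ/dI = 0 gives I = 42.48 / 0.3694 = 115.00.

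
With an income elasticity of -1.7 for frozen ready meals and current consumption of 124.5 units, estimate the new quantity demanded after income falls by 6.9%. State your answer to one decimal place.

%ΔQ ≈ η × %ΔI = -1.7 × (-6.9%) = 11.73%.
New Q ≈ 124.5 × (1 + 0.1173) = 139.1.

139.1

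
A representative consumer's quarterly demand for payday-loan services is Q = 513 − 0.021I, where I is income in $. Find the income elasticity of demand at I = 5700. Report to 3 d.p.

-0.304

At I = 5700: Q = 393.300.
dQ/dI = −0.021.
η = (dQ/dI)·(I/Q) = -0.021 × (5700/393.300) = -0.304.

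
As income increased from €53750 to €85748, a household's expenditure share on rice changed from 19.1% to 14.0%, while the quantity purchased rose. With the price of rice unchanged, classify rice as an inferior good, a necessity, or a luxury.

necessity

Quantity rises but the budget share falls as income rises, so 0 < η < 1.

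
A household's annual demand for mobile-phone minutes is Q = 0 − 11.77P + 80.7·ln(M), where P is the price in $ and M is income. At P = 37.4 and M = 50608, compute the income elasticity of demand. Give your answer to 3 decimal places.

At P = 37.4, M = 50608: Q = 433.934.
Holding P constant, ∂Q/∂M = 80.7/M = 0.00159461.
η_M = (∂Q/∂M)·(M/Q) = 0.00159461 × (50608/433.934) = 0.186.

0.186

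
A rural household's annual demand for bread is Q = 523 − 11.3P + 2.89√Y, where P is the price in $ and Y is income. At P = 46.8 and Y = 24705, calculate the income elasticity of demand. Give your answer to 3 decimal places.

At P = 46.8, Y = 24705: Q = 448.405.
Holding P constant, ∂Q/∂Y = 2.89/(2√Y) = 0.00919338.
η_Y = (∂Q/∂Y)·(Y/Q) = 0.00919338 × (24705/448.405) = 0.507.

0.507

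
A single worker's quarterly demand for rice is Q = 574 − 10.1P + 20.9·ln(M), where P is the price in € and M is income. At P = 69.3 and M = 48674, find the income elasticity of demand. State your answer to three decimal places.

0.210

At P = 69.3, M = 48674: Q = 99.642.
Holding P constant, ∂Q/∂M = 20.9/M = 0.000429387.
η_M = (∂Q/∂M)·(M/Q) = 0.000429387 × (48674/99.642) = 0.210.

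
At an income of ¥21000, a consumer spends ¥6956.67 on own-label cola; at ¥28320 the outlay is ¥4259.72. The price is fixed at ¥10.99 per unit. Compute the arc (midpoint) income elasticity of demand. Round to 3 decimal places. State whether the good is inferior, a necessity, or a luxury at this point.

With a constant price, Q₁ = 6956.67/10.99 = 633.000 and Q₂ = 4259.72/10.99 = 387.600 (equivalently, work directly with expenditure since P cancels).
Midpoint %ΔQ = (4259.72 − 6956.67)/5608.20 = -0.48089; midpoint %ΔI = (28320 − 21000)/24660 = 0.29684.
η = -0.48089 / 0.29684 = -1.620.
η < 0 ⇒ inferior good.

-1.620 (inferior good)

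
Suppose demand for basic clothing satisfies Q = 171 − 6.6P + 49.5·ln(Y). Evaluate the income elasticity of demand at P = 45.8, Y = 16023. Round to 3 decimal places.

0.142

At P = 45.8, Y = 16023: Q = 347.968.
Holding P constant, ∂Q/∂Y = 49.5/Y = 0.00308931.
η_Y = (∂Q/∂Y)·(Y/Q) = 0.00308931 × (16023/347.968) = 0.142.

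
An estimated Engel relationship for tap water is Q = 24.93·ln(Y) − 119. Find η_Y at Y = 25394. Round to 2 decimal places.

0.19

At Y = 25394: Q = 133.847.
dQ/dY = 24.93/Y = 0.000981728 at this income.
η = (dQ/dY)·(Y/Q) = 0.000981728 × (25394/133.847) = 0.19.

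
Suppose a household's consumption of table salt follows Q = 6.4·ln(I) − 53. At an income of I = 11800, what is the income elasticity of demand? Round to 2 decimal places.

0.91

At I = 11800: Q = 7.005.
dQ/dI = 6.4/I = 0.000542373 at this income.
η = (dQ/dI)·(I/Q) = 0.000542373 × (11800/7.005) = 0.91.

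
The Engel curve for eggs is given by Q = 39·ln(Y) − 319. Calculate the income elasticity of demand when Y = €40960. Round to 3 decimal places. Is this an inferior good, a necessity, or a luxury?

0.410 (necessity)

At Y = 40960: Q = 95.194.
dQ/dY = 39/Y = 0.000952148 at this income.
η = (dQ/dY)·(Y/Q) = 0.000952148 × (40960/95.194) = 0.410.
Since 0 < η < 1, the good is a necessity.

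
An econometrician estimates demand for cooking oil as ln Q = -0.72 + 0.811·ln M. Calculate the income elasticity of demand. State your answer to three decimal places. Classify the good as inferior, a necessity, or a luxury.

In a log-linear demand, the coefficient on ln M is the income elasticity.
So η = 0.811.
0 < η < 1 ⇒ necessity.

0.811 (necessity)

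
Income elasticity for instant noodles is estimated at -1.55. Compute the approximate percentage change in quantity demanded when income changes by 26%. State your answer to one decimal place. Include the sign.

%ΔQ ≈ η × %ΔI = -1.55 × 26% = -40.3%.

-40.3%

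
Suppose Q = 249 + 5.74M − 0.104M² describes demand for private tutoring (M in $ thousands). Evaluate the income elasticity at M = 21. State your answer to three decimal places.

0.089

At M = 21: Q = 323.6760.
dQ/dM = 5.74 − 0.208M = 1.37200.
η = (dQ/dM)·(M/Q) = 1.37200 × (21/323.6760) = 0.089.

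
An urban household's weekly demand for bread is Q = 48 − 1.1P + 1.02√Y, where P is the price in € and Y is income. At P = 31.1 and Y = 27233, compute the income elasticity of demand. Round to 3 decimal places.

0.462

At P = 31.1, Y = 27233: Q = 182.115.
Holding P constant, ∂Q/∂Y = 1.02/(2√Y) = 0.00309046.
η_Y = (∂Q/∂Y)·(Y/Q) = 0.00309046 × (27233/182.115) = 0.462.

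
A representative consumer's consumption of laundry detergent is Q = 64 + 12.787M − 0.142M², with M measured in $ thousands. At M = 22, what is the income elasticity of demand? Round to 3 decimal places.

At M = 22: Q = 276.5860.
dQ/dM = 12.787 − 0.284M = 6.53900.
η = (dQ/dM)·(M/Q) = 6.53900 × (22/276.5860) = 0.520.

0.520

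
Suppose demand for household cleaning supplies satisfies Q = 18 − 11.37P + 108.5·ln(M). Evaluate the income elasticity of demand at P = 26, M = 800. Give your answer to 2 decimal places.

At P = 26, M = 800: Q = 447.660.
Holding P constant, ∂Q/∂M = 108.5/M = 0.135625.
η_M = (∂Q/∂M)·(M/Q) = 0.135625 × (800/447.660) = 0.24.

0.24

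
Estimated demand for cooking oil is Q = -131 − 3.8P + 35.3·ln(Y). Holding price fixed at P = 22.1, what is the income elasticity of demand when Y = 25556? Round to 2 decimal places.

0.25

At P = 22.1, Y = 25556: Q = 143.267.
Holding P constant, ∂Q/∂Y = 35.3/Y = 0.00138128.
η_Y = (∂Q/∂Y)·(Y/Q) = 0.00138128 × (25556/143.267) = 0.25.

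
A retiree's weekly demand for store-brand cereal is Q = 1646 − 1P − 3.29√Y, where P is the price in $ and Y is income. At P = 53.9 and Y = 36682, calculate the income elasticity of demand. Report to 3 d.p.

-0.328

At P = 53.9, Y = 36682: Q = 961.981.
Holding P constant, ∂Q/∂Y = -3.29/(2√Y) = -0.00858894.
η_Y = (∂Q/∂Y)·(Y/Q) = -0.00858894 × (36682/961.981) = -0.328.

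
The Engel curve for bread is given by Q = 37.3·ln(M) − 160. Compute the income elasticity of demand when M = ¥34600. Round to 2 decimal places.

At M = 34600: Q = 229.845.
dQ/dM = 37.3/M = 0.00107803 at this income.
η = (dQ/dM)·(M/Q) = 0.00107803 × (34600/229.845) = 0.16.

0.16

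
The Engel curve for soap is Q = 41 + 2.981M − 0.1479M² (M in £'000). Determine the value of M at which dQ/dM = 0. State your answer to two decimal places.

dQ/dM = 2.981 − 0.2958M.
The good is inferior where dQ/dM < 0. Setting dQ/dM = 0 gives M = 2.981 / 0.2958 = 10.08.

10.08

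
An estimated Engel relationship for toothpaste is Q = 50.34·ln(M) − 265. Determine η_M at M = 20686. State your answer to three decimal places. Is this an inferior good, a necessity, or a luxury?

0.214 (necessity)

At M = 20686: Q = 235.239.
dQ/dM = 50.34/M = 0.00243353 at this income.
η = (dQ/dM)·(M/Q) = 0.00243353 × (20686/235.239) = 0.214.
Since 0 < η < 1, the good is a necessity.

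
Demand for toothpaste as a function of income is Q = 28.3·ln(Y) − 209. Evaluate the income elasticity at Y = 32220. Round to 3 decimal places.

0.334

At Y = 32220: Q = 84.764.
dQ/dY = 28.3/Y = 0.000878336 at this income.
η = (dQ/dY)·(Y/Q) = 0.000878336 × (32220/84.764) = 0.334.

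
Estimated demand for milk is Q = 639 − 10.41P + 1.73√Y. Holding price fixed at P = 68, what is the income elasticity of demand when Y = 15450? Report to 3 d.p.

At P = 68, Y = 15450: Q = 146.156.
Holding P constant, ∂Q/∂Y = 1.73/(2√Y) = 0.00695908.
η_Y = (∂Q/∂Y)·(Y/Q) = 0.00695908 × (15450/146.156) = 0.736.

0.736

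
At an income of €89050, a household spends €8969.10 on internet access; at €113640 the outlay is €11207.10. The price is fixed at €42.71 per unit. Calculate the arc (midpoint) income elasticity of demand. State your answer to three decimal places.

With a constant price, Q₁ = 8969.10/42.71 = 210.000 and Q₂ = 11207.10/42.71 = 262.400 (equivalently, work directly with expenditure since P cancels).
Midpoint %ΔQ = (11207.10 − 8969.10)/10088.10 = 0.22185; midpoint %ΔI = (113640 − 89050)/101345 = 0.24264.
η = 0.22185 / 0.24264 = 0.914.

0.914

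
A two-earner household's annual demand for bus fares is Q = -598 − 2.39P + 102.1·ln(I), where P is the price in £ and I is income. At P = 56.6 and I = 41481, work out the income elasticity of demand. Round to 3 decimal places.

0.290

At P = 56.6, I = 41481: Q = 352.354.
Holding P constant, ∂Q/∂I = 102.1/I = 0.00246137.
η_I = (∂Q/∂I)·(I/Q) = 0.00246137 × (41481/352.354) = 0.290.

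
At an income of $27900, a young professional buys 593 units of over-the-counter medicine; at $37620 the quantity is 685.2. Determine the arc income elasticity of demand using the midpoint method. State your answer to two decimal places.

ΔQ = 685.2 − 593 = 92.2; midpoint Q̄ = (593 + 685.2)/2 = 639.1.
ΔI = 37620 − 27900 = 9720; midpoint Ī = (27900 + 37620)/2 = 32760.
η = (ΔQ/Q̄) ÷ (ΔI/Ī) = (92.2/639.1) ÷ (9720/32760) = 0.49.

0.49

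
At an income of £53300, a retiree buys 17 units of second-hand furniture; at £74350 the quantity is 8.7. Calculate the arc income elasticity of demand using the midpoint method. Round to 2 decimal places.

ΔQ = 8.7 − 17 = -8.3; midpoint Q̄ = (17 + 8.7)/2 = 12.85.
ΔI = 74350 − 53300 = 21050; midpoint Ī = (53300 + 74350)/2 = 63825.
η = (ΔQ/Q̄) ÷ (ΔI/Ī) = (-8.3/12.85) ÷ (21050/63825) = -1.96.

-1.96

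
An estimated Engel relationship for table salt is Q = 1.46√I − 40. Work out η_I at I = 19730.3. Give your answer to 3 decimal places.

At I = 19730.3: Q = 165.078.
dQ/dI = 1.46/(2√I) = 0.00519704 at this income.
η = (dQ/dI)·(I/Q) = 0.00519704 × (19730.3/165.078) = 0.621.

0.621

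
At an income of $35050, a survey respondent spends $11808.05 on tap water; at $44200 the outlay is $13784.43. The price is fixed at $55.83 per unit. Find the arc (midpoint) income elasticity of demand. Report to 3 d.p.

0.669

With a constant price, Q₁ = 11808.05/55.83 = 211.500 and Q₂ = 13784.43/55.83 = 246.900 (equivalently, work directly with expenditure since P cancels).
Midpoint %ΔQ = (13784.43 − 11808.05)/12796.24 = 0.15445; midpoint %ΔI = (44200 − 35050)/39625 = 0.23091.
η = 0.15445 / 0.23091 = 0.669.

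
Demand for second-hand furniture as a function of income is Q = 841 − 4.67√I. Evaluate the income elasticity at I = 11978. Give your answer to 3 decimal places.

At I = 11978: Q = 329.896.
dQ/dI = -4.67/(2√I) = -0.0213351 at this income.
η = (dQ/dI)·(I/Q) = -0.0213351 × (11978/329.896) = -0.775.

-0.775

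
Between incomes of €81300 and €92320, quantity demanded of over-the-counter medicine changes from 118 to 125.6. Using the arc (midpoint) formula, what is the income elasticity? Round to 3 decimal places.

0.492

ΔQ = 125.6 − 118 = 7.6; midpoint Q̄ = (118 + 125.6)/2 = 121.8.
ΔI = 92320 − 81300 = 11020; midpoint Ī = (81300 + 92320)/2 = 86810.
η = (ΔQ/Q̄) ÷ (ΔI/Ī) = (7.6/121.8) ÷ (11020/86810) = 0.492.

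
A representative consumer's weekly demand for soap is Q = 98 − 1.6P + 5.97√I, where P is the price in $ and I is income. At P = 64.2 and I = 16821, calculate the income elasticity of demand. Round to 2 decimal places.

At P = 64.2, I = 16821: Q = 769.564.
Holding P constant, ∂Q/∂I = 5.97/(2√I) = 0.0230154.
η_I = (∂Q/∂I)·(I/Q) = 0.0230154 × (16821/769.564) = 0.50.

0.50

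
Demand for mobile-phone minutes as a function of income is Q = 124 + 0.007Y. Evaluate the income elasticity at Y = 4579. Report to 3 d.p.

At Y = 4579: Q = 156.053.
dQ/dY = 0.007.
η = (dQ/dY)·(Y/Q) = 0.007 × (4579/156.053) = 0.205.

0.205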